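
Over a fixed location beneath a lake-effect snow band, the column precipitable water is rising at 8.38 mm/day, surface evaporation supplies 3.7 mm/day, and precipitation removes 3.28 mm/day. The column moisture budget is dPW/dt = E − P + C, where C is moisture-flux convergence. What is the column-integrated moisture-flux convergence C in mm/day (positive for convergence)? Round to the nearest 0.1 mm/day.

dPW/dt = +8.38 mm/day.
C = dPW/dt − E + P = (+8.38) − 3.7 + 3.28 = 8.0 mm/day.

C ≈ 8.0 mm/day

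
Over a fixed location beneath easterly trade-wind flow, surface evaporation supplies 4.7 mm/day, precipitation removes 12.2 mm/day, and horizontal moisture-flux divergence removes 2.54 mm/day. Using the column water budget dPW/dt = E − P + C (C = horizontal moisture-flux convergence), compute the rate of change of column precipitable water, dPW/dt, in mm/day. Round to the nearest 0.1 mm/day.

dPW/dt = E − P + C = 4.7 − 12.2 + (-2.54) = -10.0 mm/day.

dPW/dt ≈ -10.0 mm/day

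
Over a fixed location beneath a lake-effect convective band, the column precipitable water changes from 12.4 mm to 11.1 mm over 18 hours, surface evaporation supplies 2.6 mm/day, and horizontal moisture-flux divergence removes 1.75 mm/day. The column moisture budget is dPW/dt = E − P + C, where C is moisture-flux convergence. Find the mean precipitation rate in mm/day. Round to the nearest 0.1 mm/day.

P ≈ 2.6 mm/day

dPW/dt = (11.1 − 12.4) mm / (18/24 day) = -1.733 mm/day.
P = E + C − dPW/dt = 2.6 + (-1.75) − (-1.733) = 2.6 mm/day.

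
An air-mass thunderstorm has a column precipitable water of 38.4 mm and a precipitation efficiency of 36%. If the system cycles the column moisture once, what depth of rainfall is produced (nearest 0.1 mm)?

Rainfall = ε × PW = 0.36 × 38.4 = 13.8 mm.

rainfall ≈ 13.8 mm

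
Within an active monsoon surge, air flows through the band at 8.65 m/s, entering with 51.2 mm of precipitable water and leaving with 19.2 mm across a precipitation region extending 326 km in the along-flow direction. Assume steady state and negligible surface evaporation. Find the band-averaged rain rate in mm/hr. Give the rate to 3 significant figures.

R ≈ 3.06 mm/hr

Column moisture flux per unit crosswind length is F = V × PW.
Inflow: F_in = 8.65 × 51.2 = 442.88 mm·m/s
Outflow: F_out = 8.65 × 19.2 = 166.08 mm·m/s
Steady-state rate R = (F_in − F_out)/L = (442.88 − 166.08) / 326000 m = 8.491e-04 mm/s.
R = 8.491e-04 × 3600 = 3.06 mm/hr.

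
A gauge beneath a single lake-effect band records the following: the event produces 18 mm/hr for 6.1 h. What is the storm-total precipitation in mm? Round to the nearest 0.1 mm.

Total = Σ Rᵢ Δtᵢ = 18 × 6.1
      = 109.8 = 109.8 mm.

total ≈ 109.8 mm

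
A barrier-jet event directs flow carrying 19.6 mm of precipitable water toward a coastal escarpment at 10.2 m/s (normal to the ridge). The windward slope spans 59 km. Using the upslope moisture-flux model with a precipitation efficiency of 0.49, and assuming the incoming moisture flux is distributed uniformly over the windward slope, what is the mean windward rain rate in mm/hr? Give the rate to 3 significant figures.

Incoming column moisture flux per unit ridge length: F = V × PW = 10.2 × 19.6 = 199.92 mm·m/s.
Spread over the 59 km slope with efficiency ε = 0.49: R = ε·F/W = 0.49 × 199.92 / 59000 m = 1.660e-03 mm/s.
R = 1.660e-03 × 3600 = 5.98 mm/hr.

R ≈ 5.98 mm/hr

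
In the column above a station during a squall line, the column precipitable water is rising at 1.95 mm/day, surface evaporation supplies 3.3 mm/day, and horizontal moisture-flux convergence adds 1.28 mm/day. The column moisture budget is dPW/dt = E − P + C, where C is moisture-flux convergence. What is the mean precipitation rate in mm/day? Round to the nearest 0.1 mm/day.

dPW/dt = +1.95 mm/day.
P = E + C − dPW/dt = 3.3 + (1.28) − (+1.95) = 2.6 mm/day.

P ≈ 2.6 mm/day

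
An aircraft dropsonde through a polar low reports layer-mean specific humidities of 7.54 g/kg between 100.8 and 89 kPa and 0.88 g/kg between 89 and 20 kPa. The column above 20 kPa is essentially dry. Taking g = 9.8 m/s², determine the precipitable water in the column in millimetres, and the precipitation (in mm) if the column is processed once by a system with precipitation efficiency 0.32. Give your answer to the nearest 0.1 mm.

PW ≈ 15.3 mm; precipitation ≈ 4.9 mm

Precipitable water is the column-integrated vapour mass per unit area: PW = (1/g) Σ q̄ Δp, with q in kg/kg and Δp in Pa (1 kg/m² of water = 1 mm).
Layer 100.8–89 kPa: Δp = 118 hPa = 11800 Pa, q̄ = 0.00754 kg/kg → 0.00754 × 11800 / 9.8 = 9.08 mm
Layer 89–20 kPa: Δp = 690 hPa = 69000 Pa, q̄ = 0.00088 kg/kg → 0.00088 × 69000 / 9.8 = 6.20 mm
PW = 9.08 + 6.20 = 15.28 ≈ 15.3 mm.
Precipitation = ε × PW = 0.32 × 15.3 = 4.9 mm.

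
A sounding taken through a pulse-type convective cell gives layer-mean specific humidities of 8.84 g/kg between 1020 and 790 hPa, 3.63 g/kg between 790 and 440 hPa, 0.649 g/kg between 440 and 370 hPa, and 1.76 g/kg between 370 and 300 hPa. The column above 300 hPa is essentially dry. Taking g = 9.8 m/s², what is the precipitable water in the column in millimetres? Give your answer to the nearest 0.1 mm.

Precipitable water is the column-integrated vapour mass per unit area: PW = (1/g) Σ q̄ Δp, with q in kg/kg and Δp in Pa (1 kg/m² of water = 1 mm).
Layer 1020–790 hPa: Δp = 230 hPa = 23000 Pa, q̄ = 0.00884 kg/kg → 0.00884 × 23000 / 9.8 = 20.75 mm
Layer 790–440 hPa: Δp = 350 hPa = 35000 Pa, q̄ = 0.00363 kg/kg → 0.00363 × 35000 / 9.8 = 12.96 mm
Layer 440–370 hPa: Δp = 70 hPa = 7000 Pa, q̄ = 0.000649 kg/kg → 0.000649 × 7000 / 9.8 = 0.46 mm
Layer 370–300 hPa: Δp = 70 hPa = 7000 Pa, q̄ = 0.00176 kg/kg → 0.00176 × 7000 / 9.8 = 1.26 mm
PW = 20.75 + 12.96 + 0.46 + 1.26 = 35.43 ≈ 35.4 mm.

PW ≈ 35.4 mm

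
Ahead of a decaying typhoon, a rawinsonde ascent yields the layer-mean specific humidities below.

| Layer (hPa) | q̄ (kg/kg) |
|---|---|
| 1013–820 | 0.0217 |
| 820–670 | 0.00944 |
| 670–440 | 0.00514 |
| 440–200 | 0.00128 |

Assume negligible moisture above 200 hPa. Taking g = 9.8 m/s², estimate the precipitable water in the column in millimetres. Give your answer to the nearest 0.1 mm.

PW ≈ 72.4 mm

Precipitable water is the column-integrated vapour mass per unit area: PW = (1/g) Σ q̄ Δp, with q in kg/kg and Δp in Pa (1 kg/m² of water = 1 mm).
Layer 1013–820 hPa: Δp = 193 hPa = 19300 Pa, q̄ = 0.0217 kg/kg → 0.0217 × 19300 / 9.8 = 42.74 mm
Layer 820–670 hPa: Δp = 150 hPa = 15000 Pa, q̄ = 0.00944 kg/kg → 0.00944 × 15000 / 9.8 = 14.45 mm
Layer 670–440 hPa: Δp = 230 hPa = 23000 Pa, q̄ = 0.00514 kg/kg → 0.00514 × 23000 / 9.8 = 12.06 mm
Layer 440–200 hPa: Δp = 240 hPa = 24000 Pa, q̄ = 0.00128 kg/kg → 0.00128 × 24000 / 9.8 = 3.13 mm
PW = 42.74 + 14.45 + 12.06 + 3.13 = 72.38 ≈ 72.4 mm.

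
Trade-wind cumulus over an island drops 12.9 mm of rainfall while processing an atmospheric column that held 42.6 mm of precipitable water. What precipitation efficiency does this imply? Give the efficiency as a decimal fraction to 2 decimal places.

ε ≈ 0.30

ε = rainfall / PW = 12.9 / 42.6 = 0.30.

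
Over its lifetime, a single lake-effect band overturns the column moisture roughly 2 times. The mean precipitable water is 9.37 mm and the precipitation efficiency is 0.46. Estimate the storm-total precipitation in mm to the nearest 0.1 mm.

precipitation ≈ 8.6 mm

Each cycle deposits ε × PW = 0.46 × 9.37 = 4.3102 mm.
Over 2 cycles: 2 × 4.3102 = 8.6 mm.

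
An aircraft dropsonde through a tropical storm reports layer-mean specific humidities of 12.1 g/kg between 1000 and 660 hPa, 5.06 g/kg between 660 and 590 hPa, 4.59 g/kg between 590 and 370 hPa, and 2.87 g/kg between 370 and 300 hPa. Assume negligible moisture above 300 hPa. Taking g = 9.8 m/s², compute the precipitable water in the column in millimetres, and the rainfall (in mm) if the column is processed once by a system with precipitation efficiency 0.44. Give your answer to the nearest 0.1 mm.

Precipitable water is the column-integrated vapour mass per unit area: PW = (1/g) Σ q̄ Δp, with q in kg/kg and Δp in Pa (1 kg/m² of water = 1 mm).
Layer 1000–660 hPa: Δp = 340 hPa = 34000 Pa, q̄ = 0.0121 kg/kg → 0.0121 × 34000 / 9.8 = 41.98 mm
Layer 660–590 hPa: Δp = 70 hPa = 7000 Pa, q̄ = 0.00506 kg/kg → 0.00506 × 7000 / 9.8 = 3.61 mm
Layer 590–370 hPa: Δp = 220 hPa = 22000 Pa, q̄ = 0.00459 kg/kg → 0.00459 × 22000 / 9.8 = 10.30 mm
Layer 370–300 hPa: Δp = 70 hPa = 7000 Pa, q̄ = 0.00287 kg/kg → 0.00287 × 7000 / 9.8 = 2.05 mm
PW = 41.98 + 3.61 + 10.30 + 2.05 = 57.94 ≈ 57.9 mm.
Rainfall = ε × PW = 0.44 × 57.9 = 25.5 mm.

PW ≈ 57.9 mm; rainfall ≈ 25.5 mm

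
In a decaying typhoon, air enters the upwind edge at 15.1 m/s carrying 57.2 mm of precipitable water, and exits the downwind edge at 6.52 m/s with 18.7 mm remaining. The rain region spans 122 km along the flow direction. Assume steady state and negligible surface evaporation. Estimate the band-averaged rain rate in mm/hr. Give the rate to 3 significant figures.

Column moisture flux per unit crosswind length is F = V × PW.
Inflow: F_in = 15.1 × 57.2 = 863.72 mm·m/s
Outflow: F_out = 6.52 × 18.7 = 121.924 mm·m/s
Steady-state rate R = (F_in − F_out)/L = (863.72 − 121.924) / 122000 m = 6.080e-03 mm/s.
R = 6.080e-03 × 3600 = 21.9 mm/hr.

R ≈ 21.9 mm/hr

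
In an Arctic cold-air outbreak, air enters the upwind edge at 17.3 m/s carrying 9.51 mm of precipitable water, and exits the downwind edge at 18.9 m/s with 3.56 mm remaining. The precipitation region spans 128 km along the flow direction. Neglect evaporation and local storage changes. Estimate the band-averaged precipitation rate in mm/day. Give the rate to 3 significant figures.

Column moisture flux per unit crosswind length is F = V × PW.
Inflow: F_in = 17.3 × 9.51 = 164.523 mm·m/s
Outflow: F_out = 18.9 × 3.56 = 67.284 mm·m/s
Steady-state rate R = (F_in − F_out)/L = (164.523 − 67.284) / 128000 m = 7.597e-04 mm/s.
R = 7.597e-04 × 3600 × 24 = 65.6 mm/day.

R ≈ 65.6 mm/day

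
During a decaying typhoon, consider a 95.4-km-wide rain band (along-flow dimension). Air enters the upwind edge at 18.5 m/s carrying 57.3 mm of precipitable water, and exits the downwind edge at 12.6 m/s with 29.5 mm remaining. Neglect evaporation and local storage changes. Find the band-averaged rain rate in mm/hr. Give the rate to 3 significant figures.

Column moisture flux per unit crosswind length is F = V × PW.
Inflow: F_in = 18.5 × 57.3 = 1060.05 mm·m/s
Outflow: F_out = 12.6 × 29.5 = 371.7 mm·m/s
Steady-state rate R = (F_in − F_out)/L = (1060.05 − 371.7) / 95400 m = 7.215e-03 mm/s.
R = 7.215e-03 × 3600 = 26.0 mm/hr.

R ≈ 26.0 mm/hr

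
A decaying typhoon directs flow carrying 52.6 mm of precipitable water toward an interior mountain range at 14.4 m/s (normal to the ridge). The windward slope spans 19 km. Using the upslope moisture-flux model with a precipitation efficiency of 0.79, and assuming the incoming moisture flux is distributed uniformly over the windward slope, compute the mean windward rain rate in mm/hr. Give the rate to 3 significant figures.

R ≈ 113 mm/hr

Incoming column moisture flux per unit ridge length: F = V × PW = 14.4 × 52.6 = 757.44 mm·m/s.
Spread over the 19 km slope with efficiency ε = 0.79: R = ε·F/W = 0.79 × 757.44 / 19000 m = 3.149e-02 mm/s.
R = 3.149e-02 × 3600 = 113 mm/hr.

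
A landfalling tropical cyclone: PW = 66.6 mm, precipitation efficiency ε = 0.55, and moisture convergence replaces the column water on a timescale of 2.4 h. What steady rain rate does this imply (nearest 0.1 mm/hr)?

Each overturning extracts ε × PW = 0.55 × 66.6 = 36.63 mm.
Rate = ε·PW / τ = 36.63 / 2.4 h = 15.3 mm/hr.

R ≈ 15.3 mm/hr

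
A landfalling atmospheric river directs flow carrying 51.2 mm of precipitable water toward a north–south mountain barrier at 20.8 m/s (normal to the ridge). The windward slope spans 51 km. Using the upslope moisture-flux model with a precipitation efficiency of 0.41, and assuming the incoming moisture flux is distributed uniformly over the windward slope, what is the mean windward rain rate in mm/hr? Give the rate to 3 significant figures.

Incoming column moisture flux per unit ridge length: F = V × PW = 20.8 × 51.2 = 1064.96 mm·m/s.
Spread over the 51 km slope with efficiency ε = 0.41: R = ε·F/W = 0.41 × 1064.96 / 51000 m = 8.561e-03 mm/s.
R = 8.561e-03 × 3600 = 30.8 mm/hr.

R ≈ 30.8 mm/hr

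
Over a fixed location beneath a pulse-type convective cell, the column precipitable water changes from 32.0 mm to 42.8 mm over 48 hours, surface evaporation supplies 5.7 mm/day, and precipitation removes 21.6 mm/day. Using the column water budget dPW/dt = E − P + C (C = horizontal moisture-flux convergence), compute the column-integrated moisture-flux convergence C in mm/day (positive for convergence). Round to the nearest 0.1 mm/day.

dPW/dt = (42.8 − 32.0) mm / (48/24 day) = +5.400 mm/day.
C = dPW/dt − E + P = (+5.400) − 5.7 + 21.6 = 21.3 mm/day.

C ≈ 21.3 mm/day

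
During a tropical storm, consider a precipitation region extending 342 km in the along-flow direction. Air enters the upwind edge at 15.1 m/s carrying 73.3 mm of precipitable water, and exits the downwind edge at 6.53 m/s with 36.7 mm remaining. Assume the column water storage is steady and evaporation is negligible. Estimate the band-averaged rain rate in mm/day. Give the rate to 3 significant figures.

R ≈ 219 mm/day

Column moisture flux per unit crosswind length is F = V × PW.
Inflow: F_in = 15.1 × 73.3 = 1106.83 mm·m/s
Outflow: F_out = 6.53 × 36.7 = 239.651 mm·m/s
Steady-state rate R = (F_in − F_out)/L = (1106.83 − 239.651) / 342000 m = 2.536e-03 mm/s.
R = 2.536e-03 × 3600 × 24 = 219 mm/day.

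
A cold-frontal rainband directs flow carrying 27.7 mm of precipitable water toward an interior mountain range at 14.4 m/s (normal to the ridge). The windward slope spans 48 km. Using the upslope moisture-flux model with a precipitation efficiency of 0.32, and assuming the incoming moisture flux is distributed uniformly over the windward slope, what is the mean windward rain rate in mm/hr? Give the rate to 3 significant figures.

Incoming column moisture flux per unit ridge length: F = V × PW = 14.4 × 27.7 = 398.88 mm·m/s.
Spread over the 48 km slope with efficiency ε = 0.32: R = ε·F/W = 0.32 × 398.88 / 48000 m = 2.659e-03 mm/s.
R = 2.659e-03 × 3600 = 9.57 mm/hr.

R ≈ 9.57 mm/hr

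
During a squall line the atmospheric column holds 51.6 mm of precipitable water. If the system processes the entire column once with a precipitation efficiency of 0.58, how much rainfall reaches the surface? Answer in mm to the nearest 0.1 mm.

Rainfall = ε × PW = 0.58 × 51.6 = 29.9 mm.

rainfall ≈ 29.9 mm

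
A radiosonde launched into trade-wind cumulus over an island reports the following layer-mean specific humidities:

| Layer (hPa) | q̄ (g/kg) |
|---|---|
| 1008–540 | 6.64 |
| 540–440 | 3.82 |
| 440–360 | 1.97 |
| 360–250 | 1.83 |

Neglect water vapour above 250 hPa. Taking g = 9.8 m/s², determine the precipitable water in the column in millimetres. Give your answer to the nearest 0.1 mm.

PW ≈ 39.3 mm

Precipitable water is the column-integrated vapour mass per unit area: PW = (1/g) Σ q̄ Δp, with q in kg/kg and Δp in Pa (1 kg/m² of water = 1 mm).
Layer 1008–540 hPa: Δp = 468 hPa = 46800 Pa, q̄ = 0.00664 kg/kg → 0.00664 × 46800 / 9.8 = 31.71 mm
Layer 540–440 hPa: Δp = 100 hPa = 10000 Pa, q̄ = 0.00382 kg/kg → 0.00382 × 10000 / 9.8 = 3.90 mm
Layer 440–360 hPa: Δp = 80 hPa = 8000 Pa, q̄ = 0.00197 kg/kg → 0.00197 × 8000 / 9.8 = 1.61 mm
Layer 360–250 hPa: Δp = 110 hPa = 11000 Pa, q̄ = 0.00183 kg/kg → 0.00183 × 11000 / 9.8 = 2.05 mm
PW = 31.71 + 3.90 + 1.61 + 2.05 = 39.27 ≈ 39.3 mm.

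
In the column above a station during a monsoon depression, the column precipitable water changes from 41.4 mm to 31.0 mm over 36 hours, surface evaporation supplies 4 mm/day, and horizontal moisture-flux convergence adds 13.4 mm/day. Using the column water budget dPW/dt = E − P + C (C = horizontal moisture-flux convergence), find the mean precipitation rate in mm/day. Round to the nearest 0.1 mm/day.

dPW/dt = (31.0 − 41.4) mm / (36/24 day) = -6.933 mm/day.
P = E + C − dPW/dt = 4 + (13.4) − (-6.933) = 24.3 mm/day.

P ≈ 24.3 mm/day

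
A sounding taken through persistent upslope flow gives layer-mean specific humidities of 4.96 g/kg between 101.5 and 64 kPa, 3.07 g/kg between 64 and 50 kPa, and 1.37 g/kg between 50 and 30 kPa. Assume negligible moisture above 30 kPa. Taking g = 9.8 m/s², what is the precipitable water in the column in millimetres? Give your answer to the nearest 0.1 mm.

PW ≈ 26.2 mm

Precipitable water is the column-integrated vapour mass per unit area: PW = (1/g) Σ q̄ Δp, with q in kg/kg and Δp in Pa (1 kg/m² of water = 1 mm).
Layer 101.5–64 kPa: Δp = 375 hPa = 37500 Pa, q̄ = 0.00496 kg/kg → 0.00496 × 37500 / 9.8 = 18.98 mm
Layer 64–50 kPa: Δp = 140 hPa = 14000 Pa, q̄ = 0.00307 kg/kg → 0.00307 × 14000 / 9.8 = 4.39 mm
Layer 50–30 kPa: Δp = 200 hPa = 20000 Pa, q̄ = 0.00137 kg/kg → 0.00137 × 20000 / 9.8 = 2.80 mm
PW = 18.98 + 4.39 + 2.80 = 26.17 ≈ 26.2 mm.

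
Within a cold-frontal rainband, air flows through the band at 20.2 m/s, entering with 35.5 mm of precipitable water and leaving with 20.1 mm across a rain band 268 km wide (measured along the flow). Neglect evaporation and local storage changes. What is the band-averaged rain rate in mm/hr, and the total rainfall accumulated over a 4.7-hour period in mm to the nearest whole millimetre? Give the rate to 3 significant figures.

R ≈ 4.18 mm/hr; total ≈ 20 mm

Column moisture flux per unit crosswind length is F = V × PW.
Inflow: F_in = 20.2 × 35.5 = 717.1 mm·m/s
Outflow: F_out = 20.2 × 20.1 = 406.02 mm·m/s
Steady-state rate R = (F_in − F_out)/L = (717.1 − 406.02) / 268000 m = 1.161e-03 mm/s.
R = 1.161e-03 × 3600 = 4.18 mm/hr.
Over 4.7 h: total = 4.18 × 4.7 = 19.646 ≈ 20 mm.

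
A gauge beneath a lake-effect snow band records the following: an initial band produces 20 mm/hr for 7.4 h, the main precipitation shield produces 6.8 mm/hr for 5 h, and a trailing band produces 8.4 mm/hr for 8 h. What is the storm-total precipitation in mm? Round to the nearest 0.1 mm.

Total = Σ Rᵢ Δtᵢ = 20 × 7.4 + 6.8 × 5 + 8.4 × 8
      = 148 + 34 + 67.2 = 249.2 mm.

total ≈ 249.2 mm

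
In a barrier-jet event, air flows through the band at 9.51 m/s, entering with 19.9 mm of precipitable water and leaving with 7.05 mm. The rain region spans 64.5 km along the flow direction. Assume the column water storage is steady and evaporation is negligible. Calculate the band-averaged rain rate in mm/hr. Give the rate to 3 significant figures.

Column moisture flux per unit crosswind length is F = V × PW.
Inflow: F_in = 9.51 × 19.9 = 189.249 mm·m/s
Outflow: F_out = 9.51 × 7.05 = 67.0455 mm·m/s
Steady-state rate R = (F_in − F_out)/L = (189.249 − 67.0455) / 64500 m = 1.895e-03 mm/s.
R = 1.895e-03 × 3600 = 6.82 mm/hr.

R ≈ 6.82 mm/hr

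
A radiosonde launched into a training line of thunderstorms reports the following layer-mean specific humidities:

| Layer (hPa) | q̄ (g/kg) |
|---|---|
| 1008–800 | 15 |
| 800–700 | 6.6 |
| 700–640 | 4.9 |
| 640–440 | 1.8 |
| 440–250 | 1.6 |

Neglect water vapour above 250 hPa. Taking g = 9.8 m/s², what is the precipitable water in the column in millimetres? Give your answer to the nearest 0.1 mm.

Precipitable water is the column-integrated vapour mass per unit area: PW = (1/g) Σ q̄ Δp, with q in kg/kg and Δp in Pa (1 kg/m² of water = 1 mm).
Layer 1008–800 hPa: Δp = 208 hPa = 20800 Pa, q̄ = 0.015 kg/kg → 0.015 × 20800 / 9.8 = 31.84 mm
Layer 800–700 hPa: Δp = 100 hPa = 10000 Pa, q̄ = 0.0066 kg/kg → 0.0066 × 10000 / 9.8 = 6.73 mm
Layer 700–640 hPa: Δp = 60 hPa = 6000 Pa, q̄ = 0.0049 kg/kg → 0.0049 × 6000 / 9.8 = 3.00 mm
Layer 640–440 hPa: Δp = 200 hPa = 20000 Pa, q̄ = 0.0018 kg/kg → 0.0018 × 20000 / 9.8 = 3.67 mm
Layer 440–250 hPa: Δp = 190 hPa = 19000 Pa, q̄ = 0.0016 kg/kg → 0.0016 × 19000 / 9.8 = 3.10 mm
PW = 31.84 + 6.73 + 3.00 + 3.67 + 3.10 = 48.34 ≈ 48.3 mm.

PW ≈ 48.3 mm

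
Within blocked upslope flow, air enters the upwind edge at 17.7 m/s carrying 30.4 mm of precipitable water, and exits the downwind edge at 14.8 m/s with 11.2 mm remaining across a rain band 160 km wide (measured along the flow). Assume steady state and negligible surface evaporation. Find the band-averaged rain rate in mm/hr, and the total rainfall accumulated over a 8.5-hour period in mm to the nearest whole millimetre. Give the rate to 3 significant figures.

Column moisture flux per unit crosswind length is F = V × PW.
Inflow: F_in = 17.7 × 30.4 = 538.08 mm·m/s
Outflow: F_out = 14.8 × 11.2 = 165.76 mm·m/s
Steady-state rate R = (F_in − F_out)/L = (538.08 − 165.76) / 160000 m = 2.327e-03 mm/s.
R = 2.327e-03 × 3600 = 8.38 mm/hr.
Over 8.5 h: total = 8.38 × 8.5 = 71.23 ≈ 71 mm.

R ≈ 8.38 mm/hr; total ≈ 71 mm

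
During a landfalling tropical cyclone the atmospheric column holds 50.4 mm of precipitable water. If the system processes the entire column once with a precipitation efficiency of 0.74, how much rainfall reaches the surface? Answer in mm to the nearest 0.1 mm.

rainfall ≈ 37.3 mm

Rainfall = ε × PW = 0.74 × 50.4 = 37.3 mm.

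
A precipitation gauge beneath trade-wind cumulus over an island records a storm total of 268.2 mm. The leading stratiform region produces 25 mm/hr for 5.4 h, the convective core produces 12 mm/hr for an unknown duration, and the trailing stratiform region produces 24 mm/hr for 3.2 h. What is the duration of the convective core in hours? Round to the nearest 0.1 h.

Known phases: 25 × 5.4 + 24 × 3.2 = 135 + 76.8 = 211.8 mm.
Remaining depth = 268.2 − 211.8 = 56.4 mm.
Duration = 56.4 / 12 = 4.7 h.

duration ≈ 4.7 h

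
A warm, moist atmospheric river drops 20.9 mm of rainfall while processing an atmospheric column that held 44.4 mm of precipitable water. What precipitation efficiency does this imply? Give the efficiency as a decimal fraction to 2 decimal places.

ε ≈ 0.47

ε = rainfall / PW = 20.9 / 44.4 = 0.47.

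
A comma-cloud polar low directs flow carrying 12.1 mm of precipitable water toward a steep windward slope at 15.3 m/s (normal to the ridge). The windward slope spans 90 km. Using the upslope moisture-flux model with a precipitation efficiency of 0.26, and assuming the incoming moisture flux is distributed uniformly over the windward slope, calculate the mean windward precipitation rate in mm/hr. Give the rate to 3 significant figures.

R ≈ 1.93 mm/hr

Incoming column moisture flux per unit ridge length: F = V × PW = 15.3 × 12.1 = 185.13 mm·m/s.
Spread over the 90 km slope with efficiency ε = 0.26: R = ε·F/W = 0.26 × 185.13 / 90000 m = 5.348e-04 mm/s.
R = 5.348e-04 × 3600 = 1.93 mm/hr.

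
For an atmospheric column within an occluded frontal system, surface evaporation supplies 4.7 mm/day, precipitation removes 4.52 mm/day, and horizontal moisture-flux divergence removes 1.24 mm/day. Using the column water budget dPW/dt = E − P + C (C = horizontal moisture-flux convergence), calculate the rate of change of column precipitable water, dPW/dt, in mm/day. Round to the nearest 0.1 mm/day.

dPW/dt ≈ -1.1 mm/day

dPW/dt = E − P + C = 4.7 − 4.52 + (-1.24) = -1.1 mm/day.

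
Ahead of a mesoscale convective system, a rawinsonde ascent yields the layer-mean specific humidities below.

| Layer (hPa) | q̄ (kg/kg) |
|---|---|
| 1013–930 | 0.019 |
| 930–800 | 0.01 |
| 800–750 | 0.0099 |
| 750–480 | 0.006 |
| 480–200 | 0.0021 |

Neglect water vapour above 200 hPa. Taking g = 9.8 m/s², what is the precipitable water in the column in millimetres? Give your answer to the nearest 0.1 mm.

Precipitable water is the column-integrated vapour mass per unit area: PW = (1/g) Σ q̄ Δp, with q in kg/kg and Δp in Pa (1 kg/m² of water = 1 mm).
Layer 1013–930 hPa: Δp = 83 hPa = 8300 Pa, q̄ = 0.019 kg/kg → 0.019 × 8300 / 9.8 = 16.09 mm
Layer 930–800 hPa: Δp = 130 hPa = 13000 Pa, q̄ = 0.01 kg/kg → 0.01 × 13000 / 9.8 = 13.27 mm
Layer 800–750 hPa: Δp = 50 hPa = 5000 Pa, q̄ = 0.0099 kg/kg → 0.0099 × 5000 / 9.8 = 5.05 mm
Layer 750–480 hPa: Δp = 270 hPa = 27000 Pa, q̄ = 0.006 kg/kg → 0.006 × 27000 / 9.8 = 16.53 mm
Layer 480–200 hPa: Δp = 280 hPa = 28000 Pa, q̄ = 0.0021 kg/kg → 0.0021 × 28000 / 9.8 = 6.00 mm
PW = 16.09 + 13.27 + 5.05 + 16.53 + 6.00 = 56.94 ≈ 56.9 mm.

PW ≈ 56.9 mm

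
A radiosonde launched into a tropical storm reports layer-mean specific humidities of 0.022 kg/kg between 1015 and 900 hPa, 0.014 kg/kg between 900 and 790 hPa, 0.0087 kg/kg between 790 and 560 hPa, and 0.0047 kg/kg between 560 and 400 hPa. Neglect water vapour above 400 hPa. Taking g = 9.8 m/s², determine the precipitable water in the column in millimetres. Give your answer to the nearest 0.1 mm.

PW ≈ 69.6 mm

Precipitable water is the column-integrated vapour mass per unit area: PW = (1/g) Σ q̄ Δp, with q in kg/kg and Δp in Pa (1 kg/m² of water = 1 mm).
Layer 1015–900 hPa: Δp = 115 hPa = 11500 Pa, q̄ = 0.022 kg/kg → 0.022 × 11500 / 9.8 = 25.82 mm
Layer 900–790 hPa: Δp = 110 hPa = 11000 Pa, q̄ = 0.014 kg/kg → 0.014 × 11000 / 9.8 = 15.71 mm
Layer 790–560 hPa: Δp = 230 hPa = 23000 Pa, q̄ = 0.0087 kg/kg → 0.0087 × 23000 / 9.8 = 20.42 mm
Layer 560–400 hPa: Δp = 160 hPa = 16000 Pa, q̄ = 0.0047 kg/kg → 0.0047 × 16000 / 9.8 = 7.67 mm
PW = 25.82 + 15.71 + 20.42 + 7.67 = 69.62 ≈ 69.6 mm.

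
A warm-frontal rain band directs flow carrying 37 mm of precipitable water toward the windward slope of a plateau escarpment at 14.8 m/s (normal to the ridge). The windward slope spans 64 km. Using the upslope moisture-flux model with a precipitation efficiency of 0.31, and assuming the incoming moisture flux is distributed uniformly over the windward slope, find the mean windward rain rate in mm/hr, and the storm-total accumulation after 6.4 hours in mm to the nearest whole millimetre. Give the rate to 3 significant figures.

R ≈ 9.55 mm/hr; total ≈ 61 mm

Incoming column moisture flux per unit ridge length: F = V × PW = 14.8 × 37 = 547.6 mm·m/s.
Spread over the 64 km slope with efficiency ε = 0.31: R = ε·F/W = 0.31 × 547.6 / 64000 m = 2.652e-03 mm/s.
R = 2.652e-03 × 3600 = 9.55 mm/hr.
Over 6.4 h: total = 9.55 × 6.4 = 61.12 ≈ 61 mm.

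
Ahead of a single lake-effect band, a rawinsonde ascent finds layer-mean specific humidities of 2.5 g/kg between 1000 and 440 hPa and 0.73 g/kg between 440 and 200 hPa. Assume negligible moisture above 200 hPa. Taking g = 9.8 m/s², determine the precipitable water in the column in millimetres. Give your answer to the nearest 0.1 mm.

Precipitable water is the column-integrated vapour mass per unit area: PW = (1/g) Σ q̄ Δp, with q in kg/kg and Δp in Pa (1 kg/m² of water = 1 mm).
Layer 1000–440 hPa: Δp = 560 hPa = 56000 Pa, q̄ = 0.0025 kg/kg → 0.0025 × 56000 / 9.8 = 14.29 mm
Layer 440–200 hPa: Δp = 240 hPa = 24000 Pa, q̄ = 0.00073 kg/kg → 0.00073 × 24000 / 9.8 = 1.79 mm
PW = 14.29 + 1.79 = 16.08 ≈ 16.1 mm.

PW ≈ 16.1 mm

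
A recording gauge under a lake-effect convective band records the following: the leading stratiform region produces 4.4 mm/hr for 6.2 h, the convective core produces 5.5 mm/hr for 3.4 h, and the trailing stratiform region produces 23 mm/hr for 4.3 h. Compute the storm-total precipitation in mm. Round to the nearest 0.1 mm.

total ≈ 144.9 mm

Total = Σ Rᵢ Δtᵢ = 4.4 × 6.2 + 5.5 × 3.4 + 23 × 4.3
      = 27.28 + 18.7 + 98.9 = 144.9 mm.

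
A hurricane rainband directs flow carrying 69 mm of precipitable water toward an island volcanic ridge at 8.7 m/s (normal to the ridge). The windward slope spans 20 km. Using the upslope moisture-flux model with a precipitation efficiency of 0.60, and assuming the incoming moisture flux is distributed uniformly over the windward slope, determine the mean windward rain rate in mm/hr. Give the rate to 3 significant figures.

Incoming column moisture flux per unit ridge length: F = V × PW = 8.7 × 69 = 600.3 mm·m/s.
Spread over the 20 km slope with efficiency ε = 0.60: R = ε·F/W = 0.60 × 600.3 / 20000 m = 1.801e-02 mm/s.
R = 1.801e-02 × 3600 = 64.8 mm/hr.

R ≈ 64.8 mm/hr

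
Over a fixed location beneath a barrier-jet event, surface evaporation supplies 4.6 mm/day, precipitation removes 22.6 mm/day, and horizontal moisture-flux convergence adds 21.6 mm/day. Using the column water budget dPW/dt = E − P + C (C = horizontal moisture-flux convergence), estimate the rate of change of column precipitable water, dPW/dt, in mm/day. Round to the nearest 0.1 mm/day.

dPW/dt ≈ 3.6 mm/day

dPW/dt = E − P + C = 4.6 − 22.6 + (21.6) = 3.6 mm/day.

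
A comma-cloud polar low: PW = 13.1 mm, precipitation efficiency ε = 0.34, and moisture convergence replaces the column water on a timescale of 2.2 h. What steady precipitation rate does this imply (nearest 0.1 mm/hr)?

R ≈ 2.0 mm/hr

Each overturning extracts ε × PW = 0.34 × 13.1 = 4.454 mm.
Rate = ε·PW / τ = 4.454 / 2.2 h = 2.0 mm/hr.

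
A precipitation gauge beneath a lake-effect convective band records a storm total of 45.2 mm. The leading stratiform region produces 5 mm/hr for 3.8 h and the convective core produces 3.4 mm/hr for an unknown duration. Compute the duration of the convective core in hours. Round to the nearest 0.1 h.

Known phases: 5 × 3.8 = 19 mm.
Remaining depth = 45.2 − 19 = 26.2 mm.
Duration = 26.2 / 3.4 = 7.7 h.

duration ≈ 7.7 h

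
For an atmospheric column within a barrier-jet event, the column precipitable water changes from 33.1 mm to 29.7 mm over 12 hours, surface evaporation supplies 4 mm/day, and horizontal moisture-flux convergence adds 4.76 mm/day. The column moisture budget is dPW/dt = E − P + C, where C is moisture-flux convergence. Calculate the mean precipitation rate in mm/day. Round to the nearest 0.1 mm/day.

P ≈ 15.6 mm/day

dPW/dt = (29.7 − 33.1) mm / (12/24 day) = -6.800 mm/day.
P = E + C − dPW/dt = 4 + (4.76) − (-6.800) = 15.6 mm/day.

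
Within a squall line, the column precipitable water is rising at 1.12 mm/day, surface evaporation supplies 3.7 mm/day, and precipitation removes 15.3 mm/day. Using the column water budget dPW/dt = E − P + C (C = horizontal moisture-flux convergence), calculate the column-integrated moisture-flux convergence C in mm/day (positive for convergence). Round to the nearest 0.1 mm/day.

C ≈ 12.7 mm/day

dPW/dt = +1.12 mm/day.
C = dPW/dt − E + P = (+1.12) − 3.7 + 15.3 = 12.7 mm/day.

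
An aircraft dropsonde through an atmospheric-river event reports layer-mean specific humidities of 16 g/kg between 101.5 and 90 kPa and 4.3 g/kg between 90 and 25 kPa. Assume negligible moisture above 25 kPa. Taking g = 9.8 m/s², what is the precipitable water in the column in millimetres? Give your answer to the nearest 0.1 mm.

Precipitable water is the column-integrated vapour mass per unit area: PW = (1/g) Σ q̄ Δp, with q in kg/kg and Δp in Pa (1 kg/m² of water = 1 mm).
Layer 101.5–90 kPa: Δp = 115 hPa = 11500 Pa, q̄ = 0.016 kg/kg → 0.016 × 11500 / 9.8 = 18.78 mm
Layer 90–25 kPa: Δp = 650 hPa = 65000 Pa, q̄ = 0.0043 kg/kg → 0.0043 × 65000 / 9.8 = 28.52 mm
PW = 18.78 + 28.52 = 47.30 ≈ 47.3 mm.

PW ≈ 47.3 mm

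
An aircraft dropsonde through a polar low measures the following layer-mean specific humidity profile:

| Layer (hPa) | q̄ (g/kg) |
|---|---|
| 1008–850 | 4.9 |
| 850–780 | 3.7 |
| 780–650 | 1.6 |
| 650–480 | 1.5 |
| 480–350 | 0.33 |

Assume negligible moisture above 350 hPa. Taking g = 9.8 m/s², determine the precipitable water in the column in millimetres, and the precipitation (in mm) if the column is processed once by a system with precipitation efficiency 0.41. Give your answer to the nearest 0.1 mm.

Precipitable water is the column-integrated vapour mass per unit area: PW = (1/g) Σ q̄ Δp, with q in kg/kg and Δp in Pa (1 kg/m² of water = 1 mm).
Layer 1008–850 hPa: Δp = 158 hPa = 15800 Pa, q̄ = 0.0049 kg/kg → 0.0049 × 15800 / 9.8 = 7.90 mm
Layer 850–780 hPa: Δp = 70 hPa = 7000 Pa, q̄ = 0.0037 kg/kg → 0.0037 × 7000 / 9.8 = 2.64 mm
Layer 780–650 hPa: Δp = 130 hPa = 13000 Pa, q̄ = 0.0016 kg/kg → 0.0016 × 13000 / 9.8 = 2.12 mm
Layer 650–480 hPa: Δp = 170 hPa = 17000 Pa, q̄ = 0.0015 kg/kg → 0.0015 × 17000 / 9.8 = 2.60 mm
Layer 480–350 hPa: Δp = 130 hPa = 13000 Pa, q̄ = 0.00033 kg/kg → 0.00033 × 13000 / 9.8 = 0.44 mm
PW = 7.90 + 2.64 + 2.12 + 2.60 + 0.44 = 15.70 ≈ 15.7 mm.
Precipitation = ε × PW = 0.41 × 15.7 = 6.4 mm.

PW ≈ 15.7 mm; precipitation ≈ 6.4 mm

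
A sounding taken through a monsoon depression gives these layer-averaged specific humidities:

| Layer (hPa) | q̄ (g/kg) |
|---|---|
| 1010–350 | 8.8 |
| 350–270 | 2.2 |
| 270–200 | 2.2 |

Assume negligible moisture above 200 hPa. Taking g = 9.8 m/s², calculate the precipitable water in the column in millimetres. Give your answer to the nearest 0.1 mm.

PW ≈ 62.6 mm

Precipitable water is the column-integrated vapour mass per unit area: PW = (1/g) Σ q̄ Δp, with q in kg/kg and Δp in Pa (1 kg/m² of water = 1 mm).
Layer 1010–350 hPa: Δp = 660 hPa = 66000 Pa, q̄ = 0.0088 kg/kg → 0.0088 × 66000 / 9.8 = 59.27 mm
Layer 350–270 hPa: Δp = 80 hPa = 8000 Pa, q̄ = 0.0022 kg/kg → 0.0022 × 8000 / 9.8 = 1.80 mm
Layer 270–200 hPa: Δp = 70 hPa = 7000 Pa, q̄ = 0.0022 kg/kg → 0.0022 × 7000 / 9.8 = 1.57 mm
PW = 59.27 + 1.80 + 1.57 = 62.64 ≈ 62.6 mm.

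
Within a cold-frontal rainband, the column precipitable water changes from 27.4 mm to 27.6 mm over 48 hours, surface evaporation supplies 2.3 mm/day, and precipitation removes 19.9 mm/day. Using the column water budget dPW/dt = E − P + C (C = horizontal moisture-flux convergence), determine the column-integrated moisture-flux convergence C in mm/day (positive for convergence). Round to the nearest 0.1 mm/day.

C ≈ 17.7 mm/day

dPW/dt = (27.6 − 27.4) mm / (48/24 day) = +0.100 mm/day.
C = dPW/dt − E + P = (+0.100) − 2.3 + 19.9 = 17.7 mm/day.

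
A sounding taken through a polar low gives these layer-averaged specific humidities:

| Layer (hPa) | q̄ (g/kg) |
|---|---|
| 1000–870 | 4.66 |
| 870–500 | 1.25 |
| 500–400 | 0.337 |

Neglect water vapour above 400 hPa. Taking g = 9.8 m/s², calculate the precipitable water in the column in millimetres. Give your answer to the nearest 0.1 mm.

PW ≈ 11.2 mm

Precipitable water is the column-integrated vapour mass per unit area: PW = (1/g) Σ q̄ Δp, with q in kg/kg and Δp in Pa (1 kg/m² of water = 1 mm).
Layer 1000–870 hPa: Δp = 130 hPa = 13000 Pa, q̄ = 0.00466 kg/kg → 0.00466 × 13000 / 9.8 = 6.18 mm
Layer 870–500 hPa: Δp = 370 hPa = 37000 Pa, q̄ = 0.00125 kg/kg → 0.00125 × 37000 / 9.8 = 4.72 mm
Layer 500–400 hPa: Δp = 100 hPa = 10000 Pa, q̄ = 0.000337 kg/kg → 0.000337 × 10000 / 9.8 = 0.34 mm
PW = 6.18 + 4.72 + 0.34 = 11.24 ≈ 11.2 mm.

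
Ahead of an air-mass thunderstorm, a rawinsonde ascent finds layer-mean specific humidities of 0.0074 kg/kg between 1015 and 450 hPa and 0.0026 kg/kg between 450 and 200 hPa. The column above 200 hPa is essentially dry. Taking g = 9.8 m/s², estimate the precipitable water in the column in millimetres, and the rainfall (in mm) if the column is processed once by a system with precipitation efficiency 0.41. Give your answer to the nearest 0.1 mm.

Precipitable water is the column-integrated vapour mass per unit area: PW = (1/g) Σ q̄ Δp, with q in kg/kg and Δp in Pa (1 kg/m² of water = 1 mm).
Layer 1015–450 hPa: Δp = 565 hPa = 56500 Pa, q̄ = 0.0074 kg/kg → 0.0074 × 56500 / 9.8 = 42.66 mm
Layer 450–200 hPa: Δp = 250 hPa = 25000 Pa, q̄ = 0.0026 kg/kg → 0.0026 × 25000 / 9.8 = 6.63 mm
PW = 42.66 + 6.63 = 49.29 ≈ 49.3 mm.
Rainfall = ε × PW = 0.41 × 49.3 = 20.2 mm.

PW ≈ 49.3 mm; rainfall ≈ 20.2 mm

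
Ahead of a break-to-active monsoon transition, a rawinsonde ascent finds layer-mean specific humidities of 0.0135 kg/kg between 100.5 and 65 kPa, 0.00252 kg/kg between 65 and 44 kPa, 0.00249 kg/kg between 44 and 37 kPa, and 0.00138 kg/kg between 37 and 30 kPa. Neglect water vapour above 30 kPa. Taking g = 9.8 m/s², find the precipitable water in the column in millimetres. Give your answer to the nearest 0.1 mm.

PW ≈ 57.1 mm

Precipitable water is the column-integrated vapour mass per unit area: PW = (1/g) Σ q̄ Δp, with q in kg/kg and Δp in Pa (1 kg/m² of water = 1 mm).
Layer 100.5–65 kPa: Δp = 355 hPa = 35500 Pa, q̄ = 0.0135 kg/kg → 0.0135 × 35500 / 9.8 = 48.90 mm
Layer 65–44 kPa: Δp = 210 hPa = 21000 Pa, q̄ = 0.00252 kg/kg → 0.00252 × 21000 / 9.8 = 5.40 mm
Layer 44–37 kPa: Δp = 70 hPa = 7000 Pa, q̄ = 0.00249 kg/kg → 0.00249 × 7000 / 9.8 = 1.78 mm
Layer 37–30 kPa: Δp = 70 hPa = 7000 Pa, q̄ = 0.00138 kg/kg → 0.00138 × 7000 / 9.8 = 0.99 mm
PW = 48.90 + 5.40 + 1.78 + 0.99 = 57.07 ≈ 57.1 mm.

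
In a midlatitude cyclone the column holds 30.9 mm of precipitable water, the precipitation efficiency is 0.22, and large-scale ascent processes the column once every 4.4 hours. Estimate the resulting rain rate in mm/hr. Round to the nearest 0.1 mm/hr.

R ≈ 1.5 mm/hr

Each overturning extracts ε × PW = 0.22 × 30.9 = 6.798 mm.
Rate = ε·PW / τ = 6.798 / 4.4 h = 1.5 mm/hr.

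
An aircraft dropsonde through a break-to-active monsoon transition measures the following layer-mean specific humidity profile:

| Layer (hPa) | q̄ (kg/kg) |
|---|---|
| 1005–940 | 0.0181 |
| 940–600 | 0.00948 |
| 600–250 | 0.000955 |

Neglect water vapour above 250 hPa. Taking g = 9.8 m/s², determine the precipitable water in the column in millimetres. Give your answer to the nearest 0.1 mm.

PW ≈ 48.3 mm

Precipitable water is the column-integrated vapour mass per unit area: PW = (1/g) Σ q̄ Δp, with q in kg/kg and Δp in Pa (1 kg/m² of water = 1 mm).
Layer 1005–940 hPa: Δp = 65 hPa = 6500 Pa, q̄ = 0.0181 kg/kg → 0.0181 × 6500 / 9.8 = 12.01 mm
Layer 940–600 hPa: Δp = 340 hPa = 34000 Pa, q̄ = 0.00948 kg/kg → 0.00948 × 34000 / 9.8 = 32.89 mm
Layer 600–250 hPa: Δp = 350 hPa = 35000 Pa, q̄ = 0.000955 kg/kg → 0.000955 × 35000 / 9.8 = 3.41 mm
PW = 12.01 + 32.89 + 3.41 = 48.31 ≈ 48.3 mm.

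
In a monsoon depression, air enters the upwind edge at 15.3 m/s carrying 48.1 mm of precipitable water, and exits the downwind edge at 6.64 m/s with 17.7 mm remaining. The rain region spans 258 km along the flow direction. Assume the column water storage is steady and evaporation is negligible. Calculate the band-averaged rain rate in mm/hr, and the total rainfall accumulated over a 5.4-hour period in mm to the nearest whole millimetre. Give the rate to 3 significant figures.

Column moisture flux per unit crosswind length is F = V × PW.
Inflow: F_in = 15.3 × 48.1 = 735.93 mm·m/s
Outflow: F_out = 6.64 × 17.7 = 117.528 mm·m/s
Steady-state rate R = (F_in − F_out)/L = (735.93 − 117.528) / 258000 m = 2.397e-03 mm/s.
R = 2.397e-03 × 3600 = 8.63 mm/hr.
Over 5.4 h: total = 8.63 × 5.4 = 46.602 ≈ 47 mm.

R ≈ 8.63 mm/hr; total ≈ 47 mm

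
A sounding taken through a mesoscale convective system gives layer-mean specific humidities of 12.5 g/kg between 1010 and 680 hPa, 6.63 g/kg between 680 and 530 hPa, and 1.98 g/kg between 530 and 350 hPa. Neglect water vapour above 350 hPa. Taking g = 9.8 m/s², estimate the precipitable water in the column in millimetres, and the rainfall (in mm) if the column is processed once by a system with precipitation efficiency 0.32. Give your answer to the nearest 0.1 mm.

Precipitable water is the column-integrated vapour mass per unit area: PW = (1/g) Σ q̄ Δp, with q in kg/kg and Δp in Pa (1 kg/m² of water = 1 mm).
Layer 1010–680 hPa: Δp = 330 hPa = 33000 Pa, q̄ = 0.0125 kg/kg → 0.0125 × 33000 / 9.8 = 42.09 mm
Layer 680–530 hPa: Δp = 150 hPa = 15000 Pa, q̄ = 0.00663 kg/kg → 0.00663 × 15000 / 9.8 = 10.15 mm
Layer 530–350 hPa: Δp = 180 hPa = 18000 Pa, q̄ = 0.00198 kg/kg → 0.00198 × 18000 / 9.8 = 3.64 mm
PW = 42.09 + 10.15 + 3.64 = 55.88 ≈ 55.9 mm.
Rainfall = ε × PW = 0.32 × 55.9 = 17.9 mm.

PW ≈ 55.9 mm; rainfall ≈ 17.9 mm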